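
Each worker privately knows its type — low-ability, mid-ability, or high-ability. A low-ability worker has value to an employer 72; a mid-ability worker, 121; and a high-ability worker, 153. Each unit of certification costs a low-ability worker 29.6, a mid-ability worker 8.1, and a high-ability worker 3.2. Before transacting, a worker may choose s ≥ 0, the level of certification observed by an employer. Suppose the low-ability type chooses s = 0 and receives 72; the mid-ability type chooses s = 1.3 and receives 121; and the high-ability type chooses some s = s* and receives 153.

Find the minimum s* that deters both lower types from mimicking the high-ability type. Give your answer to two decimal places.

Low-ability type (on-path payoff 72) won't mimic when 72 ≥ 153 − 29.6·s*, i.e. s* ≥ 2.74.
Mid-ability type (on-path payoff 121 − 8.1×1.3 = 110.47) won't mimic when 110.47 ≥ 153 − 8.1·s*, i.e. s* ≥ 5.25.
Both must hold, so s* = max(2.74, 5.25) = 5.25. The mid-ability type's constraint binds.

5.25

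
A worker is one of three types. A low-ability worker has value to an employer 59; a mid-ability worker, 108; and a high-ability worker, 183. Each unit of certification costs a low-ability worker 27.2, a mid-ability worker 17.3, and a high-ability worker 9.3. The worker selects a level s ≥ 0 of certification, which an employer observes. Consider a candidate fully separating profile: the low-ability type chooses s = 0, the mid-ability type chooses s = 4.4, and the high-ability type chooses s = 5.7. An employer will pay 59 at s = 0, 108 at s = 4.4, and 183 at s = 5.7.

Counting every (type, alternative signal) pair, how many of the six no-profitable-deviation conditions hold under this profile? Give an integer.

4

Low-ability (own payoff 59): to s=4.4 gives 108 − 27.2×4.4 = -11.68 → no gain ✓; to s=5.7 gives 183 − 27.2×5.7 = 27.96 → no gain ✓.
High-ability (own payoff 183 − 9.3×5.7 = 129.99): to s=0 gives 59 → no gain ✓; to s=4.4 gives 108 − 9.3×4.4 = 67.08 → no gain ✓.
Mid-ability (own payoff 108 − 17.3×4.4 = 31.88): to s=0 gives 59 → profitable ✗; to s=5.7 gives 183 − 17.3×5.7 = 84.39 → profitable ✗.
4 of the 6 constraints hold; not an equilibrium.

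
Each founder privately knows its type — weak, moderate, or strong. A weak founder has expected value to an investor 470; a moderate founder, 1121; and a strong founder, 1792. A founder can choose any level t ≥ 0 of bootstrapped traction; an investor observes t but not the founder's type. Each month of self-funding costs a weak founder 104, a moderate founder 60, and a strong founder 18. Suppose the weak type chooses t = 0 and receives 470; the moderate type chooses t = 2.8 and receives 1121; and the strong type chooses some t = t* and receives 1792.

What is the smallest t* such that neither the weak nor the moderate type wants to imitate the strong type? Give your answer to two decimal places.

Moderate type (on-path payoff 1121 − 60×2.8 = 953) won't mimic when 953 ≥ 1792 − 60·t*, i.e. t* ≥ 13.98.
Weak type (on-path payoff 470) won't mimic when 470 ≥ 1792 − 104·t*, i.e. t* ≥ 12.71.
Both must hold, so t* = max(12.71, 13.98) = 13.98. The moderate type's constraint binds.

13.98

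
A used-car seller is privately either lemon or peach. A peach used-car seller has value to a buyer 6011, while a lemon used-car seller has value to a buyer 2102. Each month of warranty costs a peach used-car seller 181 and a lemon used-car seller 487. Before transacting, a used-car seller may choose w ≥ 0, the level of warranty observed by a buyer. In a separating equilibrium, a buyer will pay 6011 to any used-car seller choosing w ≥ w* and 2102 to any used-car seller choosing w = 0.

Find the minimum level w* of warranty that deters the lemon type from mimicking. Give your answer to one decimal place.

A lemon used-car seller choosing w = 0 receives 2102.
Imitating at w* instead would pay 6011 at cost 487·w*, netting 6011 − 487·w*.
Indifference: 2102 = 6011 − 487·w*, so w* = (6011 − 2102) / 487 ≈ 8.0.
At w* the lemon type's incentive constraint just binds; the peach type strictly prefers w* since its per-unit cost is lower.

8.0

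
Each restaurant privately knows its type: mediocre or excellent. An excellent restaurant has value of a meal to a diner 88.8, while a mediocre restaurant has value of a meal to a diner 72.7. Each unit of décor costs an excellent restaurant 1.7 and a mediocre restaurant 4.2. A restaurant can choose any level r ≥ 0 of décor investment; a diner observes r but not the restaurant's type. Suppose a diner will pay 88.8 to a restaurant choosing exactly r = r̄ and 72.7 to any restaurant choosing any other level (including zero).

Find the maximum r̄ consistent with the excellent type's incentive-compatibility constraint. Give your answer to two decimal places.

Choosing r̄ yields the excellent type 88.8 − 1.7·r̄; choosing zero yields 72.7.
The excellent type is indifferent at 88.8 − 1.7·r̄ = 72.7, i.e. r̄ = (88.8 − 72.7) / 1.7 ≈ 9.47.
For any r̄ above 9.47 the excellent type would rather pool at zero, so separation collapses.

9.47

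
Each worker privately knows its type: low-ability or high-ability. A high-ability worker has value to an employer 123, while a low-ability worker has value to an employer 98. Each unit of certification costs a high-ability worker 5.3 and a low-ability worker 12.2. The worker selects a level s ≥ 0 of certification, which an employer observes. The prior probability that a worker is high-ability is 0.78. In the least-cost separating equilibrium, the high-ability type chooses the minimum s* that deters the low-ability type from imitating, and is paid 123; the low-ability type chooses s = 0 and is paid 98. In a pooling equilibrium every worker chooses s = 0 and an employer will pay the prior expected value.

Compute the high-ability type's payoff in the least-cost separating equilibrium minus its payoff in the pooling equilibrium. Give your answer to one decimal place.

-5.4

Least-cost separating signal: s* solves 98 = 123 − 12.2·s*, so s* = (123 − 98)/12.2 ≈ 2.0492.
High-ability type's separating payoff: 123 − 5.3 × s* = 123 − 5.3 × (123 − 98)/12.2 = 123 − 132.5/12.2 ≈ 112.139.
Pooling payoff: 0.78 × 123 + 0.22 × 98 = 117.5.
Difference: 112.139 − 117.5 = -5.361, i.e. -5.4 to one decimal place.
The high-ability type would prefer the pooling outcome.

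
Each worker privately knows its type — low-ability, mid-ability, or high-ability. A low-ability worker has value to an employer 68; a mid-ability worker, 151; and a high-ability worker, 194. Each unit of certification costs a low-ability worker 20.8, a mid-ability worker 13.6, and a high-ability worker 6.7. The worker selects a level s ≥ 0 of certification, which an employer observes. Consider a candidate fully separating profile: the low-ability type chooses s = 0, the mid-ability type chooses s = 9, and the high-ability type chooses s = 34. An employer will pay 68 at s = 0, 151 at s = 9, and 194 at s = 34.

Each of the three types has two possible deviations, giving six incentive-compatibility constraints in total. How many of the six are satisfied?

Low-ability (own payoff 68): to s=9 gives 151 − 20.8×9 = -36.2 → no gain ✓; to s=34 gives 194 − 20.8×34 = -513.2 → no gain ✓.
High-ability (own payoff 194 − 6.7×34 = -33.8): to s=0 gives 68 → profitable ✗; to s=9 gives 151 − 6.7×9 = 90.7 → profitable ✗.
Mid-ability (own payoff 151 − 13.6×9 = 28.6): to s=0 gives 68 → profitable ✗; to s=34 gives 194 − 13.6×34 = -268.4 → no gain ✓.
3 of the 6 constraints hold; not an equilibrium.

3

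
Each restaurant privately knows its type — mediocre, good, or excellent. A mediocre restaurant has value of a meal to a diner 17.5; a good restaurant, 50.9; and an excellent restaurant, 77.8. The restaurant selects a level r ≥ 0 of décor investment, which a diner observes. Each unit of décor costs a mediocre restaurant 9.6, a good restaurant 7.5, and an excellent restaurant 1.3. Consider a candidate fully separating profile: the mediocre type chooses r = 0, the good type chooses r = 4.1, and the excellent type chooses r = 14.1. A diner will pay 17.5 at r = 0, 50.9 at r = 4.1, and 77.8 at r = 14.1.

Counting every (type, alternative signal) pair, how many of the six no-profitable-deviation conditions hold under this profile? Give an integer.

Good (own payoff 50.9 − 7.5×4.1 = 20.15): to r=0 gives 17.5 → no gain ✓; to r=14.1 gives 77.8 − 7.5×14.1 = -27.95 → no gain ✓.
Excellent (own payoff 77.8 − 1.3×14.1 = 59.47): to r=0 gives 17.5 → no gain ✓; to r=4.1 gives 50.9 − 1.3×4.1 = 45.57 → no gain ✓.
Mediocre (own payoff 17.5): to r=4.1 gives 50.9 − 9.6×4.1 = 11.54 → no gain ✓; to r=14.1 gives 77.8 − 9.6×14.1 = -57.56 → no gain ✓.
6 of the 6 constraints hold; this profile is a separating equilibrium.

6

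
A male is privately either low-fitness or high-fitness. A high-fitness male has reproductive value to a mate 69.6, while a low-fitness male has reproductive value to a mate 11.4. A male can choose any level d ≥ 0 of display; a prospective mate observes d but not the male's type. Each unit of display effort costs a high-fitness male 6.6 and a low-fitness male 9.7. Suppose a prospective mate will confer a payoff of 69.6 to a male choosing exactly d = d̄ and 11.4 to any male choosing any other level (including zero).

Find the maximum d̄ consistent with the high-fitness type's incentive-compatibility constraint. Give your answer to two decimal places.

8.82

Choosing d̄ yields the high-fitness type 69.6 − 6.6·d̄; choosing zero yields 11.4.
The high-fitness type is indifferent at 69.6 − 6.6·d̄ = 11.4, i.e. d̄ = (69.6 − 11.4) / 6.6 ≈ 8.82.
For any d̄ above 8.82 the high-fitness type would rather pool at zero, so separation collapses.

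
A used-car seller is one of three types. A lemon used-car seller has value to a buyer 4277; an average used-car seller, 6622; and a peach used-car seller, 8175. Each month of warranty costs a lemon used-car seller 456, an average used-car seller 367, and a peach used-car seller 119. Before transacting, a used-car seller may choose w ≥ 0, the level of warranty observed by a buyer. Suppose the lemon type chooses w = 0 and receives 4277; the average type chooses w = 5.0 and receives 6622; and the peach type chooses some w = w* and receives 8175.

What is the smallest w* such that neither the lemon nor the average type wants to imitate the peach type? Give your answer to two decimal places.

9.23

Lemon type (on-path payoff 4277) won't mimic when 4277 ≥ 8175 − 456·w*, i.e. w* ≥ 8.55.
Average type (on-path payoff 6622 − 367×5.0 = 4787) won't mimic when 4787 ≥ 8175 − 367·w*, i.e. w* ≥ 9.23.
Both must hold, so w* = max(8.55, 9.23) = 9.23. The average type's constraint binds.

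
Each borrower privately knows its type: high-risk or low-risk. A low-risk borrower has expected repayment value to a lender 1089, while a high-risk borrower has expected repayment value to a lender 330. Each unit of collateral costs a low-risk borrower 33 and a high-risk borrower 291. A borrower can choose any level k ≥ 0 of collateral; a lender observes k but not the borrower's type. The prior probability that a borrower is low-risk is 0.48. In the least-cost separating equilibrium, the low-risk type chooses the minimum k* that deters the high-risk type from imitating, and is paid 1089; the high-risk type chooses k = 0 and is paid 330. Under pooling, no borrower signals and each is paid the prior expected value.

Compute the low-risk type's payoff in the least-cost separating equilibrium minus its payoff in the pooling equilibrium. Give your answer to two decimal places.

Least-cost separating signal: k* solves 330 = 1089 − 291·k*, so k* = (1089 − 330)/291 ≈ 2.6082.
Low-risk type's separating payoff: 1089 − 33 × k* = 1089 − 33 × (1089 − 330)/291 = 1089 − 25047/291 ≈ 1002.9278.
Pooling payoff: 0.48 × 1089 + 0.52 × 330 = 694.32.
Difference: 1002.9278 − 694.32 = 308.6078, i.e. 308.61 to two decimal places.
The low-risk type prefers to separate.

308.61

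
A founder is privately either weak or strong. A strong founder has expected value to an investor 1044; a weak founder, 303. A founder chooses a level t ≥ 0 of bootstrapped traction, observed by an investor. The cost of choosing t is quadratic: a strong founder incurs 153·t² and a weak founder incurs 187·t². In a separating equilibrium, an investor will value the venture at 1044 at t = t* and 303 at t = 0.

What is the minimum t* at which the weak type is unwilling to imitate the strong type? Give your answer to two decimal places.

The weak type at t = 0 receives 303; imitating at t* yields 1044 − 187·t*².
Indifference: 303 = 1044 − 187·t*², so t*² = (1044 − 303) / 187 ≈ 3.9626.
t* = √3.9626 ≈ 1.99.

1.99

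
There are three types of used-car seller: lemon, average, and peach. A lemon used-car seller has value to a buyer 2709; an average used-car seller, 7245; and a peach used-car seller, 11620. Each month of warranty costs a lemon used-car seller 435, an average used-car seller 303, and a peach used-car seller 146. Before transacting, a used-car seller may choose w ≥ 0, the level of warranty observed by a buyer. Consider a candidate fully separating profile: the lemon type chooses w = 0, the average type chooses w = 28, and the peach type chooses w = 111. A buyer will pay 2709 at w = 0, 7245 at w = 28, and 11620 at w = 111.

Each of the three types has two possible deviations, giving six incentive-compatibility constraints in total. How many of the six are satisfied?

3

Peach (own payoff 11620 − 146×111 = -4586): to w=0 gives 2709 → profitable ✗; to w=28 gives 7245 − 146×28 = 3157 → profitable ✗.
Lemon (own payoff 2709): to w=28 gives 7245 − 435×28 = -4935 → no gain ✓; to w=111 gives 11620 − 435×111 = -36665 → no gain ✓.
Average (own payoff 7245 − 303×28 = -1239): to w=0 gives 2709 → profitable ✗; to w=111 gives 11620 − 303×111 = -22013 → no gain ✓.
3 of the 6 constraints hold; not an equilibrium.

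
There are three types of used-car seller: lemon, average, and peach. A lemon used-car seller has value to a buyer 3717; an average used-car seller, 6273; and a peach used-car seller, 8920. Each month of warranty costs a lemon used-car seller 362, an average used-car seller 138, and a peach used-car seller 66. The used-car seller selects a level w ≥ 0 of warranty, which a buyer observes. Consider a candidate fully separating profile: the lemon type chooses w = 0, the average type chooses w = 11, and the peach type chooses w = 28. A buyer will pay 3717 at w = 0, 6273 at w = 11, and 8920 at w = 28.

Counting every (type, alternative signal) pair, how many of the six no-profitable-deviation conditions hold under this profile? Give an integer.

5

Peach (own payoff 8920 − 66×28 = 7072): to w=0 gives 3717 → no gain ✓; to w=11 gives 6273 − 66×11 = 5547 → no gain ✓.
Lemon (own payoff 3717): to w=11 gives 6273 − 362×11 = 2291 → no gain ✓; to w=28 gives 8920 − 362×28 = -1216 → no gain ✓.
Average (own payoff 6273 − 138×11 = 4755): to w=0 gives 3717 → no gain ✓; to w=28 gives 8920 − 138×28 = 5056 → profitable ✗.
5 of the 6 constraints hold; not an equilibrium.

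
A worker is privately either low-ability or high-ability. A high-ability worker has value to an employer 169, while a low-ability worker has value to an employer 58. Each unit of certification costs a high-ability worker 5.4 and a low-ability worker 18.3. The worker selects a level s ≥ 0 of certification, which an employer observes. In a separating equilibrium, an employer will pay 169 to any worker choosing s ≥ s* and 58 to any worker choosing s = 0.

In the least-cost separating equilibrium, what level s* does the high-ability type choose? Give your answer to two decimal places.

A low-ability worker choosing s = 0 receives 58.
Imitating at s* instead would pay 169 at cost 18.3·s*, netting 169 − 18.3·s*.
Indifference: 58 = 169 − 18.3·s*, so s* = (169 − 58) / 18.3 ≈ 6.07.
This is the low-ability type's binding incentive-compatibility constraint; any s ≥ 6.07 sustains separation on that side.

6.07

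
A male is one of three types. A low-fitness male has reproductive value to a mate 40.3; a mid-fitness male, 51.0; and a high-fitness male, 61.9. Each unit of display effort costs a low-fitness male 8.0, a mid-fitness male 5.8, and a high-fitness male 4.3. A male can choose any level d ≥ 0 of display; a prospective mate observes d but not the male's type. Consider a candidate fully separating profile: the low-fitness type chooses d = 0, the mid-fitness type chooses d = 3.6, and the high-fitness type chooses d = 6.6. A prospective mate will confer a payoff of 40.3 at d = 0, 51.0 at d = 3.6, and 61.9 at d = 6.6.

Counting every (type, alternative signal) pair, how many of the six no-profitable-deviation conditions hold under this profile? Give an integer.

3

Mid-fitness (own payoff 51.0 − 5.8×3.6 = 30.12): to d=0 gives 40.3 → profitable ✗; to d=6.6 gives 61.9 − 5.8×6.6 = 23.62 → no gain ✓.
Low-fitness (own payoff 40.3): to d=3.6 gives 51.0 − 8.0×3.6 = 22.2 → no gain ✓; to d=6.6 gives 61.9 − 8.0×6.6 = 9.1 → no gain ✓.
High-fitness (own payoff 61.9 − 4.3×6.6 = 33.52): to d=0 gives 40.3 → profitable ✗; to d=3.6 gives 51.0 − 4.3×3.6 = 35.52 → profitable ✗.
3 of the 6 constraints hold; not an equilibrium.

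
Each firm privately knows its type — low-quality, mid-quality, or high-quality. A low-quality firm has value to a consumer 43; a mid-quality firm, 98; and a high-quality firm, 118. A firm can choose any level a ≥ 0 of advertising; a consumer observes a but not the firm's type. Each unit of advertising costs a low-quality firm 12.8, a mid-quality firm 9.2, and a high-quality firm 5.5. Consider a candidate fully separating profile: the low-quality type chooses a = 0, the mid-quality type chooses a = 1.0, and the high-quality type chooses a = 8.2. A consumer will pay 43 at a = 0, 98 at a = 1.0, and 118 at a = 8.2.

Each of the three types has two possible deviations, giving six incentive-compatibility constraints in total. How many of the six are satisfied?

4

Low-quality (own payoff 43): to a=1.0 gives 98 − 12.8×1.0 = 85.2 → profitable ✗; to a=8.2 gives 118 − 12.8×8.2 = 13.04 → no gain ✓.
High-quality (own payoff 118 − 5.5×8.2 = 72.9): to a=0 gives 43 → no gain ✓; to a=1.0 gives 98 − 5.5×1.0 = 92.5 → profitable ✗.
Mid-quality (own payoff 98 − 9.2×1.0 = 88.8): to a=0 gives 43 → no gain ✓; to a=8.2 gives 118 − 9.2×8.2 = 42.56 → no gain ✓.
4 of the 6 constraints hold; not an equilibrium.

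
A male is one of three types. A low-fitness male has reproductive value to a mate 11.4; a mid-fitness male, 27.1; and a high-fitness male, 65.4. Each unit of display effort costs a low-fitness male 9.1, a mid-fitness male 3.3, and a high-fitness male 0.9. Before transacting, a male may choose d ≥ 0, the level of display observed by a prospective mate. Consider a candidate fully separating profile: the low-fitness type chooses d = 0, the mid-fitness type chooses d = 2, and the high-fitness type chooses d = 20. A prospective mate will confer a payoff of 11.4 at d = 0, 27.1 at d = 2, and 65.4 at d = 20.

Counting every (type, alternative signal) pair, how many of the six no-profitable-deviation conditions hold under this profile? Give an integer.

6

Low-fitness (own payoff 11.4): to d=2 gives 27.1 − 9.1×2 = 8.9 → no gain ✓; to d=20 gives 65.4 − 9.1×20 = -116.6 → no gain ✓.
Mid-fitness (own payoff 27.1 − 3.3×2 = 20.5): to d=0 gives 11.4 → no gain ✓; to d=20 gives 65.4 − 3.3×20 = -0.6 → no gain ✓.
High-fitness (own payoff 65.4 − 0.9×20 = 47.4): to d=0 gives 11.4 → no gain ✓; to d=2 gives 27.1 − 0.9×2 = 25.3 → no gain ✓.
6 of the 6 constraints hold; this profile is a separating equilibrium.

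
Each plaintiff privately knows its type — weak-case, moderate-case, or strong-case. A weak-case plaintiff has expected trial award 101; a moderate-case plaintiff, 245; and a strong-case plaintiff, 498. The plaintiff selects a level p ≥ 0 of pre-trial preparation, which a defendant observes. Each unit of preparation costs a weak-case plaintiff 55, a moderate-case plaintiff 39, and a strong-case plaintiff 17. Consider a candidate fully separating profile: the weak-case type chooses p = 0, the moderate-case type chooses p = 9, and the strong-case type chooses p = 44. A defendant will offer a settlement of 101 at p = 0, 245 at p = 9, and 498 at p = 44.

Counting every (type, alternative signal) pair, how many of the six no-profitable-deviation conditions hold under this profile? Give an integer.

Moderate-case (own payoff 245 − 39×9 = -106): to p=0 gives 101 → profitable ✗; to p=44 gives 498 − 39×44 = -1218 → no gain ✓.
Weak-case (own payoff 101): to p=9 gives 245 − 55×9 = -250 → no gain ✓; to p=44 gives 498 − 55×44 = -1922 → no gain ✓.
Strong-case (own payoff 498 − 17×44 = -250): to p=0 gives 101 → profitable ✗; to p=9 gives 245 − 17×9 = 92 → profitable ✗.
3 of the 6 constraints hold; not an equilibrium.

3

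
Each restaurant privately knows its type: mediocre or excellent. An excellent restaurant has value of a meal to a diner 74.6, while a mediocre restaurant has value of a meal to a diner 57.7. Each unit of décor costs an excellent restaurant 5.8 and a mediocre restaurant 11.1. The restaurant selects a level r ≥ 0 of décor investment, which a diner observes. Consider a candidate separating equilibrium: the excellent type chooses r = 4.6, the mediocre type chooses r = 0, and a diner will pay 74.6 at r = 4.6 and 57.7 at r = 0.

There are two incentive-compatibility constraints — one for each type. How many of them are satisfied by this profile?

Excellent type: signal → 74.6 − 5.8 × 4.6 = 47.92; deviate to 0 → 57.7. IC fails (47.92 < 57.7).
Mediocre type: stay at 0 → 57.7; mimic → 74.6 − 11.1 × 4.6 = 23.54. IC holds (57.7 ≥ 23.54).
1 of 2 constraints hold, so this profile is not an equilibrium.

1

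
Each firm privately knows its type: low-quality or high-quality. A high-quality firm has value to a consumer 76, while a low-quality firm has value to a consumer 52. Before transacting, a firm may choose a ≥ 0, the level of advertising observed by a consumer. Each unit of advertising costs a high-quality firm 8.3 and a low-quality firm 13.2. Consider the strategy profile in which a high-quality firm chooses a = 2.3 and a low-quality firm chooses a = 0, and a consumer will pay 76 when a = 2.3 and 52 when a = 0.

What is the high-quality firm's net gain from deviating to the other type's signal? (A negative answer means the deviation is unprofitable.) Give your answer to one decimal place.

Playing a = 2.3 the high-quality firm receives 76 − 8.3 × 2.3 = 56.91.
Deviating to a = 0 yields 52 instead.
Gain from deviating: 52 − 56.91 = -4.91, i.e. -4.9 to one decimal place.
The gain is negative, so the high-quality type's incentive-compatibility constraint is satisfied.

-4.9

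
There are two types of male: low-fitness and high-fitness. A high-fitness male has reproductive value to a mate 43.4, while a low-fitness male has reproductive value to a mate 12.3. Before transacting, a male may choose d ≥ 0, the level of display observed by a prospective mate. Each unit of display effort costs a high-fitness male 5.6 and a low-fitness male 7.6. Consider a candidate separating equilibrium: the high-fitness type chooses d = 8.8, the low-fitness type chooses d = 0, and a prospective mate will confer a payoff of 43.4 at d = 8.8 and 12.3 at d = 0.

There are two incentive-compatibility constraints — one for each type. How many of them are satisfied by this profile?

1

High-fitness type: signal → 43.4 − 5.6 × 8.8 = -5.88; deviate to 0 → 12.3. IC fails (-5.88 < 12.3).
Low-fitness type: stay at 0 → 12.3; mimic → 43.4 − 7.6 × 8.8 = -23.48. IC holds (12.3 ≥ -23.48).
1 of 2 constraints hold, so this profile is not an equilibrium.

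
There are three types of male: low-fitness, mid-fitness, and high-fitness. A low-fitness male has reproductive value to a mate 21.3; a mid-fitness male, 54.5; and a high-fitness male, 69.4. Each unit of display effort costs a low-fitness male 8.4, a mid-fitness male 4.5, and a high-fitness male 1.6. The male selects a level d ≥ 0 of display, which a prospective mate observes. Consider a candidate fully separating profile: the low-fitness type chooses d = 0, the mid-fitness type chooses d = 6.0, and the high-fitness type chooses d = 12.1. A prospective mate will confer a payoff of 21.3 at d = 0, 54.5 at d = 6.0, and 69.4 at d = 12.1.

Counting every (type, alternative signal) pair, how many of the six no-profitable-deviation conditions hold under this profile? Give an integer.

High-fitness (own payoff 69.4 − 1.6×12.1 = 50.04): to d=0 gives 21.3 → no gain ✓; to d=6.0 gives 54.5 − 1.6×6.0 = 44.9 → no gain ✓.
Mid-fitness (own payoff 54.5 − 4.5×6.0 = 27.5): to d=0 gives 21.3 → no gain ✓; to d=12.1 gives 69.4 − 4.5×12.1 = 14.95 → no gain ✓.
Low-fitness (own payoff 21.3): to d=6.0 gives 54.5 − 8.4×6.0 = 4.1 → no gain ✓; to d=12.1 gives 69.4 − 8.4×12.1 = -32.24 → no gain ✓.
6 of the 6 constraints hold; this profile is a separating equilibrium.

6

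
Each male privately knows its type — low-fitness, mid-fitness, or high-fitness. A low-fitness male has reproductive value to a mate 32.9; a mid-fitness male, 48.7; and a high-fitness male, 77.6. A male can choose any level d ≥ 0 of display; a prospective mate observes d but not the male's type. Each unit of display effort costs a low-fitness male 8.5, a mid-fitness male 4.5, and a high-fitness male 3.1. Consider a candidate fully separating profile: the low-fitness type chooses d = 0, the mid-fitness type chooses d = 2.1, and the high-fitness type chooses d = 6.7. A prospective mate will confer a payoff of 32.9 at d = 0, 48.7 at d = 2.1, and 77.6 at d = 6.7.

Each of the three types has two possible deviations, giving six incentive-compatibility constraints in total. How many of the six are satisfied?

5

High-fitness (own payoff 77.6 − 3.1×6.7 = 56.83): to d=0 gives 32.9 → no gain ✓; to d=2.1 gives 48.7 − 3.1×2.1 = 42.19 → no gain ✓.
Mid-fitness (own payoff 48.7 − 4.5×2.1 = 39.25): to d=0 gives 32.9 → no gain ✓; to d=6.7 gives 77.6 − 4.5×6.7 = 47.45 → profitable ✗.
Low-fitness (own payoff 32.9): to d=2.1 gives 48.7 − 8.5×2.1 = 30.85 → no gain ✓; to d=6.7 gives 77.6 − 8.5×6.7 = 20.65 → no gain ✓.
5 of the 6 constraints hold; not an equilibrium.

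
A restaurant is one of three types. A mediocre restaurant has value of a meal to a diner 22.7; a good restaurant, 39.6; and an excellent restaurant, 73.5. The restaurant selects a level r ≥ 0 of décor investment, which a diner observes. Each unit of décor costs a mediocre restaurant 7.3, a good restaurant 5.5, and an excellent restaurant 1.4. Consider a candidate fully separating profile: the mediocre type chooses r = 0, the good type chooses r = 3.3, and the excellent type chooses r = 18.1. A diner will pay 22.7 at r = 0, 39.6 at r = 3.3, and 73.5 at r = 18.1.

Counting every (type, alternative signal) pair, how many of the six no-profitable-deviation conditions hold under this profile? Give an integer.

5

Excellent (own payoff 73.5 − 1.4×18.1 = 48.16): to r=0 gives 22.7 → no gain ✓; to r=3.3 gives 39.6 − 1.4×3.3 = 34.98 → no gain ✓.
Mediocre (own payoff 22.7): to r=3.3 gives 39.6 − 7.3×3.3 = 15.51 → no gain ✓; to r=18.1 gives 73.5 − 7.3×18.1 = -58.63 → no gain ✓.
Good (own payoff 39.6 − 5.5×3.3 = 21.45): to r=0 gives 22.7 → profitable ✗; to r=18.1 gives 73.5 − 5.5×18.1 = -26.05 → no gain ✓.
5 of the 6 constraints hold; not an equilibrium.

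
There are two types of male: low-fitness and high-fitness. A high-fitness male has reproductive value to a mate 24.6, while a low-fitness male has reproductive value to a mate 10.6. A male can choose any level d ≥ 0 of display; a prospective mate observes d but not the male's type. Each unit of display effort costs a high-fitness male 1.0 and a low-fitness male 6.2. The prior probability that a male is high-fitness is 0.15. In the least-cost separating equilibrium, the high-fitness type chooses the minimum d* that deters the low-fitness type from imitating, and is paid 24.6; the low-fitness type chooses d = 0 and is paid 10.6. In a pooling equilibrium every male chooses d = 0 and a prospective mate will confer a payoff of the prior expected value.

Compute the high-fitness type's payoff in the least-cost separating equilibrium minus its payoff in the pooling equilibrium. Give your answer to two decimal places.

Least-cost separating signal: d* solves 10.6 = 24.6 − 6.2·d*, so d* = (24.6 − 10.6)/6.2 ≈ 2.2581.
High-fitness type's separating payoff: 24.6 − 1.0 × d* = 24.6 − 1.0 × (24.6 − 10.6)/6.2 = 24.6 − 14/6.2 ≈ 22.3419.
Pooling payoff: 0.15 × 24.6 + 0.85 × 10.6 = 12.7.
Difference: 22.3419 − 12.7 = 9.6419, i.e. 9.64 to two decimal places.
The high-fitness type prefers to separate.

9.64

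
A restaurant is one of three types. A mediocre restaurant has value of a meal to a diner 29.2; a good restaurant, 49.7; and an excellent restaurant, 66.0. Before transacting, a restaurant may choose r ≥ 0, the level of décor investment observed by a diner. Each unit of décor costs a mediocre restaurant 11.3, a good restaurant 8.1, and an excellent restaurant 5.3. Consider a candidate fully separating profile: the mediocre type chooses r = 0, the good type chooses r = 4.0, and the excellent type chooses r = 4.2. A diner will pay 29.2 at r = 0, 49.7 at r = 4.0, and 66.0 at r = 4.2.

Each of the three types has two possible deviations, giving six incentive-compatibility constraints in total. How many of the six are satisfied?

4

Good (own payoff 49.7 − 8.1×4.0 = 17.3): to r=0 gives 29.2 → profitable ✗; to r=4.2 gives 66.0 − 8.1×4.2 = 31.98 → profitable ✗.
Excellent (own payoff 66.0 − 5.3×4.2 = 43.74): to r=0 gives 29.2 → no gain ✓; to r=4.0 gives 49.7 − 5.3×4.0 = 28.5 → no gain ✓.
Mediocre (own payoff 29.2): to r=4.0 gives 49.7 − 11.3×4.0 = 4.5 → no gain ✓; to r=4.2 gives 66.0 − 11.3×4.2 = 18.54 → no gain ✓.
4 of the 6 constraints hold; not an equilibrium.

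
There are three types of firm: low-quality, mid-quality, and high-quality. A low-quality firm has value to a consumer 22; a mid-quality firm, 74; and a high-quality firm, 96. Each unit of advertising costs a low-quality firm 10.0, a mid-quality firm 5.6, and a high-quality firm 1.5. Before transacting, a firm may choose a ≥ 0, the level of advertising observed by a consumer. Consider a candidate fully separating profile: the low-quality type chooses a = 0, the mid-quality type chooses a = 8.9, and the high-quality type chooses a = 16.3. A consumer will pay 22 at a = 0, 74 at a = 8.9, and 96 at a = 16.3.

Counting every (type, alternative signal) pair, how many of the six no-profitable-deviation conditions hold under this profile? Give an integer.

6

High-quality (own payoff 96 − 1.5×16.3 = 71.55): to a=0 gives 22 → no gain ✓; to a=8.9 gives 74 − 1.5×8.9 = 60.65 → no gain ✓.
Mid-quality (own payoff 74 − 5.6×8.9 = 24.16): to a=0 gives 22 → no gain ✓; to a=16.3 gives 96 − 5.6×16.3 = 4.72 → no gain ✓.
Low-quality (own payoff 22): to a=8.9 gives 74 − 10.0×8.9 = -15 → no gain ✓; to a=16.3 gives 96 − 10.0×16.3 = -67 → no gain ✓.
6 of the 6 constraints hold; this profile is a separating equilibrium.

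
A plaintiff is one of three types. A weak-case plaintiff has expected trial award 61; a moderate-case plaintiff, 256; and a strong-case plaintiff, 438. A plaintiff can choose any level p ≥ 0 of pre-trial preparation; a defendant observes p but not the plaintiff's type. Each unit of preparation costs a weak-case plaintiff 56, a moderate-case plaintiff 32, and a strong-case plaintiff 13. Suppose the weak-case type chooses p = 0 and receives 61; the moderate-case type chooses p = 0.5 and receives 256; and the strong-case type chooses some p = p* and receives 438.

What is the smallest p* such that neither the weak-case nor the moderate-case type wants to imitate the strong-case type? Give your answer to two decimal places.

6.73

Moderate-case type (on-path payoff 256 − 32×0.5 = 240) won't mimic when 240 ≥ 438 − 32·p*, i.e. p* ≥ 6.19.
Weak-case type (on-path payoff 61) won't mimic when 61 ≥ 438 − 56·p*, i.e. p* ≥ 6.73.
Both must hold, so p* = max(6.73, 6.19) = 6.73. The weak-case type's constraint binds.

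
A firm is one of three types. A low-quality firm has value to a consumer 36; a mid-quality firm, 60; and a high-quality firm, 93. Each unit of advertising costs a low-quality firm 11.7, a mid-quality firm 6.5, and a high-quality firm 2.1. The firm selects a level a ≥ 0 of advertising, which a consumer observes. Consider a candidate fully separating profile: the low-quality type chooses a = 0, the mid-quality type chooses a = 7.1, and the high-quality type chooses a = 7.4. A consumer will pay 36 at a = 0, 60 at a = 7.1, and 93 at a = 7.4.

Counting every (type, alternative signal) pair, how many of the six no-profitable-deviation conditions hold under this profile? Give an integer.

4

Low-quality (own payoff 36): to a=7.1 gives 60 − 11.7×7.1 = -23.07 → no gain ✓; to a=7.4 gives 93 − 11.7×7.4 = 6.42 → no gain ✓.
High-quality (own payoff 93 − 2.1×7.4 = 77.46): to a=0 gives 36 → no gain ✓; to a=7.1 gives 60 − 2.1×7.1 = 45.09 → no gain ✓.
Mid-quality (own payoff 60 − 6.5×7.1 = 13.85): to a=0 gives 36 → profitable ✗; to a=7.4 gives 93 − 6.5×7.4 = 44.9 → profitable ✗.
4 of the 6 constraints hold; not an equilibrium.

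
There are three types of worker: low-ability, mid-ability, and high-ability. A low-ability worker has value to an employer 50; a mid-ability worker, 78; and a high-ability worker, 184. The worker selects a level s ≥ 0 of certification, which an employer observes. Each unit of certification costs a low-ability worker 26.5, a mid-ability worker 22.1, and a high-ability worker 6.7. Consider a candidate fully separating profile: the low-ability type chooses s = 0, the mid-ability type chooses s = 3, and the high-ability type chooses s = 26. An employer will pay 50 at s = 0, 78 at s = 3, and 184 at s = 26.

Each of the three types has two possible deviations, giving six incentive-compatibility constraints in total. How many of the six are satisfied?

Low-ability (own payoff 50): to s=3 gives 78 − 26.5×3 = -1.5 → no gain ✓; to s=26 gives 184 − 26.5×26 = -505 → no gain ✓.
High-ability (own payoff 184 − 6.7×26 = 9.8): to s=0 gives 50 → profitable ✗; to s=3 gives 78 − 6.7×3 = 57.9 → profitable ✗.
Mid-ability (own payoff 78 − 22.1×3 = 11.7): to s=0 gives 50 → profitable ✗; to s=26 gives 184 − 22.1×26 = -390.6 → no gain ✓.
3 of the 6 constraints hold; not an equilibrium.

3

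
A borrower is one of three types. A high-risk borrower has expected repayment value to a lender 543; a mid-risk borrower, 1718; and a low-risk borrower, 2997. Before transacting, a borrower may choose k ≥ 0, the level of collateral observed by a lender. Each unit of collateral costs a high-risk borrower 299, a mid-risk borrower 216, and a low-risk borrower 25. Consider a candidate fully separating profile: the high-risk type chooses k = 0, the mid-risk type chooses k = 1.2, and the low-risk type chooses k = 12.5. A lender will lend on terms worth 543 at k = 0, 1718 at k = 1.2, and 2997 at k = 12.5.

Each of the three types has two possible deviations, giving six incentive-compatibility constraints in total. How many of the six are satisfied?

Low-risk (own payoff 2997 − 25×12.5 = 2684.5): to k=0 gives 543 → no gain ✓; to k=1.2 gives 1718 − 25×1.2 = 1688 → no gain ✓.
High-risk (own payoff 543): to k=1.2 gives 1718 − 299×1.2 = 1359.2 → profitable ✗; to k=12.5 gives 2997 − 299×12.5 = -740.5 → no gain ✓.
Mid-risk (own payoff 1718 − 216×1.2 = 1458.8): to k=0 gives 543 → no gain ✓; to k=12.5 gives 2997 − 216×12.5 = 297 → no gain ✓.
5 of the 6 constraints hold; not an equilibrium.

5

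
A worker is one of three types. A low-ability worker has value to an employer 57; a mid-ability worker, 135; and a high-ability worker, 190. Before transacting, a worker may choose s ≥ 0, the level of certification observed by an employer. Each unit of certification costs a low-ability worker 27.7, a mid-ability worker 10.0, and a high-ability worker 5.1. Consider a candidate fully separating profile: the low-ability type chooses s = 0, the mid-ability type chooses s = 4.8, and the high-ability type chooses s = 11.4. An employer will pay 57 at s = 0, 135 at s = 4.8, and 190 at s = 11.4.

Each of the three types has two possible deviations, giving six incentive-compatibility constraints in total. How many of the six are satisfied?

High-ability (own payoff 190 − 5.1×11.4 = 131.86): to s=0 gives 57 → no gain ✓; to s=4.8 gives 135 − 5.1×4.8 = 110.52 → no gain ✓.
Mid-ability (own payoff 135 − 10.0×4.8 = 87): to s=0 gives 57 → no gain ✓; to s=11.4 gives 190 − 10.0×11.4 = 76 → no gain ✓.
Low-ability (own payoff 57): to s=4.8 gives 135 − 27.7×4.8 = 2.04 → no gain ✓; to s=11.4 gives 190 − 27.7×11.4 = -125.78 → no gain ✓.
6 of the 6 constraints hold; this profile is a separating equilibrium.

6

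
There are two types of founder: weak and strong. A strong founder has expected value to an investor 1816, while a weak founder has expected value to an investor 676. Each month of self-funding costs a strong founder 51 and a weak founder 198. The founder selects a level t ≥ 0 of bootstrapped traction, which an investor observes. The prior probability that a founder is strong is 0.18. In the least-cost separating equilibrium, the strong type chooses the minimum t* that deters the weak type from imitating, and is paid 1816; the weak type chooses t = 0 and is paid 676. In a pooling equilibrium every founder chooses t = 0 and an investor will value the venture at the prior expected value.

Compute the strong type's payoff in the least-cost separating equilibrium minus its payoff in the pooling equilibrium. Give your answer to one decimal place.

641.2

Least-cost separating signal: t* solves 676 = 1816 − 198·t*, so t* = (1816 − 676)/198 ≈ 5.7576.
Strong type's separating payoff: 1816 − 51 × t* = 1816 − 51 × (1816 − 676)/198 = 1816 − 58140/198 ≈ 1522.364.
Pooling payoff: 0.18 × 1816 + 0.82 × 676 = 881.2.
Difference: 1522.364 − 881.2 = 641.164, i.e. 641.2 to one decimal place.
The strong type prefers to separate.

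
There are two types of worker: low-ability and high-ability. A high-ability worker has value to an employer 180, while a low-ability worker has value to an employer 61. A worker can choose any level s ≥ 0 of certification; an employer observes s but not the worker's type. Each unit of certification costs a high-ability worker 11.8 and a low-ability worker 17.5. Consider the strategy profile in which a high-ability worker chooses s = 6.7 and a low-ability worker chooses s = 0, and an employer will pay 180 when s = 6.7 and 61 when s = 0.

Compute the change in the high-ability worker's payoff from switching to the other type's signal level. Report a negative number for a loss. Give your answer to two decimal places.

Playing s = 6.7 the high-ability worker receives 180 − 11.8 × 6.7 = 100.94.
Deviating to s = 0 yields 61 instead.
Gain from deviating: 61 − 100.94 = -39.94.
The gain is negative, so the high-ability type's incentive-compatibility constraint is satisfied.

-39.94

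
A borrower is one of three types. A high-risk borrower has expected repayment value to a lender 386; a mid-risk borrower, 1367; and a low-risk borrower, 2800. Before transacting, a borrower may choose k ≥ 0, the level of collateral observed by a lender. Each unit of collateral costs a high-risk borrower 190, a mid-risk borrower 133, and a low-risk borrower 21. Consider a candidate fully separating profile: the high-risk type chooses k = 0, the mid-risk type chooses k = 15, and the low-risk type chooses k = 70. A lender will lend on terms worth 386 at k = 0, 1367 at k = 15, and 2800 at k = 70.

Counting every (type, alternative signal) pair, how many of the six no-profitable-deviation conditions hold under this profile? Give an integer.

Low-risk (own payoff 2800 − 21×70 = 1330): to k=0 gives 386 → no gain ✓; to k=15 gives 1367 − 21×15 = 1052 → no gain ✓.
High-risk (own payoff 386): to k=15 gives 1367 − 190×15 = -1483 → no gain ✓; to k=70 gives 2800 − 190×70 = -10500 → no gain ✓.
Mid-risk (own payoff 1367 − 133×15 = -628): to k=0 gives 386 → profitable ✗; to k=70 gives 2800 − 133×70 = -6510 → no gain ✓.
5 of the 6 constraints hold; not an equilibrium.

5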